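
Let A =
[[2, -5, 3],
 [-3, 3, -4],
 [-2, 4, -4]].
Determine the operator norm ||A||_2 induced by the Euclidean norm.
||A||_2 ≈ 10.234 (= sqrt(largest eigenvalue of A^T A))

||A||_2 = sigma_max(A) = sqrt(lambda_max(A^T A)). Form the symmetric matrix M = A^T A =
[[17, -27, 26],
 [-27, 50, -43],
 [26, -43, 41]].
Its characteristic polynomial (trace, sum of principal 2x2 minors, determinant of M give the coefficients) is
  p(λ) = det(λ I - M) = λ^3 - 108λ^2 + 343λ - 100.
No integer candidate from the rational root theorem (±divisors of 100) is a root, so the roots are irrational. The cubic discriminant is Δ = 773367908 > 0, so there are three distinct real roots. p(0) = -100 and p(1) = 136 have opposite signs, so a root lies in (0, 1); Newton's method refines it to λ ≈ 0.3246. p(2) = 162 and p(3) = -16 have opposite signs, so a root lies in (2, 3); Newton's method refines it to λ ≈ 2.9412. p(104) = -7692 and p(105) = 2840 have opposite signs, so a root lies in (104, 105); Newton's method refines it to λ ≈ 104.7342. Check (Vieta): the three roots sum to 108, matching tr M = 108.
So the eigenvalues of A^T A are ≈ 0.3246, 2.9412, 104.7342 (all ≥ 0, as they must be for A^T A). The largest is λ_max ≈ 104.7342, hence ||A||_2 = sqrt(λ_max) ≈ 10.234.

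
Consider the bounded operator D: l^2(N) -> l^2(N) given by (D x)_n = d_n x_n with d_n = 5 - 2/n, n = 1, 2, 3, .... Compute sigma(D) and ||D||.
sigma(D) = {5 - 2/n : n ≥ 1} ∪ {5}; ||D|| = 5

A bounded diagonal operator on l^2 with diagonal entries d_n has spectrum equal to the closure of {d_n : n ≥ 1}: every d_n is an eigenvalue (with eigenvector e_n), so {d_n} ⊂ sigma(D); the spectrum is closed, so its closure is too; and for lambda not in the closure, (D - lambda I) has bounded inverse (the diagonal entries 1/(d_n - lambda) are bounded). For our sequence d_n = 5 - 2/n, n = 1, 2, 3, ...:
  - {d_n} = {5 - 2/n : n ≥ 1}; the only limit point is 5
  - closure = {5 - 2/n : n ≥ 1} ∪ {5}
For the norm: a diagonal operator has ||D|| = sup_n |d_n|. Here d_n = 5 - 2/n increases monotonically from d_1 = 3 toward 5, with all terms in [3, 5); so sup_n |d_n| = 5 (the supremum is the limit, not attained). So ||D|| = 5.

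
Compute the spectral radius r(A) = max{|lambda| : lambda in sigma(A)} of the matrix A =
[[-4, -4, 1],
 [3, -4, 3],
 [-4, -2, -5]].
r(A) ≈ 7.0393

The eigenvalues of A are the roots of its characteristic polynomial. With M = A (coefficients from the trace, the sum of principal 2x2 minors, and det A):
  p(λ) = det(λ I - M) = λ^3 + 13λ^2 + 78λ + 138.
No integer candidate from the rational root theorem (±divisors of 138) is a root, so the roots are irrational. The cubic discriminant is Δ = -78168 < 0, so there is one real root and a complex-conjugate pair. p(-3) = -6 and p(-2) = 26 have opposite signs, so a root lies in (-3, -2); Newton's method refines it to λ ≈ -2.785. Dividing out (λ - (-2.785)) leaves approximately λ^2 + 10.215λ + 49.5513. For λ^2 + 10.215λ + 49.5513 the discriminant is -93.8587. It is negative, so the remaining roots are the complex-conjugate pair λ ≈ -5.1075 ± 4.844i. Their product equals the constant term, so |λ|^2 ≈ 49.5513 and |λ| ≈ 7.0393.
Thus the eigenvalues (to 4 decimals) are -2.785 (modulus 2.785); -5.1075 ± 4.844i (modulus 7.0393). The spectral radius is the largest modulus: r(A) ≈ 7.0393. (Cross-check: r(A) ≤ ||A||_2 ≈ 8.0107; equality holds whenever A is normal, though it can also hold for some non-normal A.)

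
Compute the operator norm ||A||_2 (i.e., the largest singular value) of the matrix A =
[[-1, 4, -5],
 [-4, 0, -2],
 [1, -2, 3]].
||A||_2 ≈ 7.916 (= sqrt(largest eigenvalue of A^T A))

||A||_2 = sigma_max(A) = sqrt(lambda_max(A^T A)). Form the symmetric matrix M = A^T A =
[[18, -6, 16],
 [-6, 20, -26],
 [16, -26, 38]].
Its characteristic polynomial (trace, sum of principal 2x2 minors, determinant of M give the coefficients) is
  p(λ) = det(λ I - M) = λ^3 - 76λ^2 + 836λ - 16.
No integer candidate from the rational root theorem (±divisors of 16) is a root, so the roots are irrational. The cubic discriminant is Δ = 1689912064 > 0, so there are three distinct real roots. p(0) = -16 and p(1) = 745 have opposite signs, so a root lies in (0, 1); Newton's method refines it to λ ≈ 0.0192. p(13) = 205 and p(14) = -464 have opposite signs, so a root lies in (13, 14); Newton's method refines it to λ ≈ 13.318. p(62) = -2000 and p(63) = 1055 have opposite signs, so a root lies in (62, 63); Newton's method refines it to λ ≈ 62.6628. Check (Vieta): the three roots sum to 76, matching tr M = 76.
So the eigenvalues of A^T A are ≈ 0.0192, 13.318, 62.6628 (all ≥ 0, as they must be for A^T A). The largest is λ_max ≈ 62.6628, hence ||A||_2 = sqrt(λ_max) ≈ 7.916.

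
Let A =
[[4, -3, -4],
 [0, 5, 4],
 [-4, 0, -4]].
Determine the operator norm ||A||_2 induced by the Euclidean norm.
||A||_2 ≈ 8.6667 (= sqrt(largest eigenvalue of A^T A))

||A||_2 = sigma_max(A) = sqrt(lambda_max(A^T A)). Form the symmetric matrix M = A^T A =
[[32, -12, 0],
 [-12, 34, 32],
 [0, 32, 48]].
Its characteristic polynomial (trace, sum of principal 2x2 minors, determinant of M give the coefficients) is
  p(λ) = det(λ I - M) = λ^3 - 114λ^2 + 3088λ - 12544.
No integer candidate from the rational root theorem (±divisors of 12544) is a root, so the roots are irrational. The cubic discriminant is Δ = 7040574464 > 0, so there are three distinct real roots. p(4) = -1952 and p(5) = 171 have opposite signs, so a root lies in (4, 5); Newton's method refines it to λ ≈ 4.9158. p(33) = 1151 and p(34) = -32 have opposite signs, so a root lies in (33, 34); Newton's method refines it to λ ≈ 33.9732. p(75) = -319 and p(76) = 2656 have opposite signs, so a root lies in (75, 76); Newton's method refines it to λ ≈ 75.1109. Check (Vieta): the three roots sum to 114, matching tr M = 114.
So the eigenvalues of A^T A are ≈ 4.9158, 33.9732, 75.1109 (all ≥ 0, as they must be for A^T A). The largest is λ_max ≈ 75.1109, hence ||A||_2 = sqrt(λ_max) ≈ 8.6667.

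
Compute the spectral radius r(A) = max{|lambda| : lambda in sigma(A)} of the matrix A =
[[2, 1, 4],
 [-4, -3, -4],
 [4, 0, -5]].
r(A) = 7

The eigenvalues of A are the roots of its characteristic polynomial. With M = A (coefficients from the trace, the sum of principal 2x2 minors, and det A):
  p(λ) = det(λ I - M) = λ^3 + 6λ^2 - 13λ - 42.
By the rational root theorem any rational root is an integer divisor of 42. Testing λ = -7: p(-7) = -343 + 294 + 91 - 42 = 0, so λ = -7 is a root. Dividing out (λ + 7) leaves p(λ) = (λ + 7)(λ^2 - λ - 6). For λ^2 - λ - 6 the discriminant is 25. It is a perfect square (5^2), so the roots are rational: λ = (1 ± 5)/2 = 3, -2.
Thus the eigenvalues (to 4 decimals) are 3 (modulus 3); -2 (modulus 2); -7 (modulus 7). The spectral radius is the largest modulus: r(A) = 7. (Cross-check: r(A) ≤ ||A||_2 ≈ 8.0231; equality holds whenever A is normal, though it can also hold for some non-normal A.)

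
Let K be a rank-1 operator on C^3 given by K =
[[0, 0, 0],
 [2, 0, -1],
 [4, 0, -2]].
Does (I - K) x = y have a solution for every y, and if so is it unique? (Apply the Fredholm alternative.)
(I - K) is invertible (det(I - K) = 3 ≠ 0), so for every y in C^3 the equation (I - K) x = y has a unique solution.

K has rank 1, so it is an outer product K = u v^T: every row of K is a multiple of one row vector. Reading off the entries, u = (0, -1, -2) and v = (-2, 0, 1) (row i of K equals u_i·v^T). A rank-one matrix u v^T satisfies K u = u (v·u) and kills the (2)-dimensional subspace v^⊥, so its characteristic polynomial is lambda^2 (lambda - v·u) with v·u = tr K = -2. Hence the eigenvalues of I - K are 1 (multiplicity 2) and 1 - (-2) = 3, so det(I - K) = 3. (Direct check: I - K =
[[1, 0, 0],
 [-2, 1, 1],
 [-4, 0, 3]]
has determinant 3.) The finite-dimensional Fredholm alternative says: either (I - K) is invertible, or ker(I - K) ≠ {0} and then range(I - K) = ker((I - K)^*)^⊥, with dim ker(I - K) = dim ker((I - K)^*). Since det(I - K) ≠ 0, 1 is not an eigenvalue of K and ker(I - K) = {0}, so we are in the first case: for every y there is a unique x = (I - K)^(-1) y. Explicitly, by the Sherman–Morrison formula, (I - u v^T)^(-1) = I + u v^T/(1 - v·u), i.e. (I - K)^(-1) = I + K/(3).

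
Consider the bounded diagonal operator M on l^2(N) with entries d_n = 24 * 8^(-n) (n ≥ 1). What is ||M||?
||M|| = 3 (attained at n = 1)

For M diagonal, ||M|| = sup_n |d_n|. The sequence d_n = 24 * 8^(-n) is positive and strictly decreasing (ratio 8^(-1) < 1), so the supremum is d_1 = 24/8 = 3. Hence ||M|| = 3.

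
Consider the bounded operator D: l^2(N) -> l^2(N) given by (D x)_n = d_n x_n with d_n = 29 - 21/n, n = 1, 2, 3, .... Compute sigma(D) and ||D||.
sigma(D) = {29 - 21/n : n ≥ 1} ∪ {29}; ||D|| = 29

A bounded diagonal operator on l^2 with diagonal entries d_n has spectrum equal to the closure of {d_n : n ≥ 1}: every d_n is an eigenvalue (with eigenvector e_n), so {d_n} ⊂ sigma(D); the spectrum is closed, so its closure is too; and for lambda not in the closure, (D - lambda I) has bounded inverse (the diagonal entries 1/(d_n - lambda) are bounded). For our sequence d_n = 29 - 21/n, n = 1, 2, 3, ...:
  - {d_n} = {29 - 21/n : n ≥ 1}; the only limit point is 29
  - closure = {29 - 21/n : n ≥ 1} ∪ {29}
For the norm: a diagonal operator has ||D|| = sup_n |d_n|. Here d_n = 29 - 21/n increases monotonically from d_1 = 8 toward 29, with all terms in [8, 29); so sup_n |d_n| = 29 (the supremum is the limit, not attained). So ||D|| = 29.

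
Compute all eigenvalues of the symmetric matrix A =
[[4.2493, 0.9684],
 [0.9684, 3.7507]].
sigma(A) ≈ {3, 5}

A is real symmetric, so its spectrum consists of real eigenvalues. Expanding the characteristic polynomial of the displayed matrix gives
  det(λ I - A) = p(λ) = λ^2 + (-8)λ + (15).
Solving p(λ) = 0 yields eigenvalues ≈ 3, 5. (A is shown rounded to 4 decimals, so these recover the underlying integer eigenvalues to within that precision.)
Verification: the trace of A = 8 equals the sum of eigenvalues 8, and det(A) ≈ 15.0001 matches the eigenvalue product 15.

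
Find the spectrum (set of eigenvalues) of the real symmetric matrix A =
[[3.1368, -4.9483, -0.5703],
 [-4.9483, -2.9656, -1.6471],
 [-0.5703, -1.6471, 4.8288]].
sigma(A) ≈ {-6, 5, 6}

A is real symmetric, so its spectrum consists of real eigenvalues. Expanding the characteristic polynomial of the displayed matrix gives
  det(λ I - A) = p(λ) = λ^3 + (-5)λ^2 + (-36)λ + (179.998).
Solving p(λ) = 0 yields eigenvalues ≈ -6, 5, 6. (A is shown rounded to 4 decimals, so these recover the underlying integer eigenvalues to within that precision.)
Verification: the trace of A = 5 equals the sum of eigenvalues 5, and det(A) ≈ -179.9980 matches the eigenvalue product -180.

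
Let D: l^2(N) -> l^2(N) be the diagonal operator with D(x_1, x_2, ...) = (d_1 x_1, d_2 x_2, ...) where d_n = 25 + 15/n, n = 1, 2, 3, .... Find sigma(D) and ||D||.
sigma(D) = {25 + 15/n : n ≥ 1} ∪ {25}; ||D|| = 40

A bounded diagonal operator on l^2 with diagonal entries d_n has spectrum equal to the closure of {d_n : n ≥ 1}: every d_n is an eigenvalue (with eigenvector e_n), so {d_n} ⊂ sigma(D); the spectrum is closed, so its closure is too; and for lambda not in the closure, (D - lambda I) has bounded inverse (the diagonal entries 1/(d_n - lambda) are bounded). For our sequence d_n = 25 + 15/n, n = 1, 2, 3, ...:
  - {d_n} = {25 + 15/n : n ≥ 1}; the only limit point is 25
  - closure = {25 + 15/n : n ≥ 1} ∪ {25}
For the norm: a diagonal operator has ||D|| = sup_n |d_n|. Here d_n = 25 + 15/n is positive and decreasing, so sup_n |d_n| = d_1 = 25 + 15 = 40. So ||D|| = 40.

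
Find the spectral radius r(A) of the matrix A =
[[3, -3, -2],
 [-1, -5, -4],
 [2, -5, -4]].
r(A) ≈ 8.8586

The eigenvalues of A are the roots of its characteristic polynomial. With M = A (coefficients from the trace, the sum of principal 2x2 minors, and det A):
  p(λ) = det(λ I - M) = λ^3 + 6λ^2 - 26λ - 6.
No integer candidate from the rational root theorem (±divisors of 6) is a root, so the roots are irrational. The cubic discriminant is Δ = 115700 > 0, so there are three distinct real roots. p(-9) = -15 and p(-8) = 74 have opposite signs, so a root lies in (-9, -8); Newton's method refines it to λ ≈ -8.8586. p(-1) = 25 and p(0) = -6 have opposite signs, so a root lies in (-1, 0); Newton's method refines it to λ ≈ -0.22. p(3) = -3 and p(4) = 50 have opposite signs, so a root lies in (3, 4); Newton's method refines it to λ ≈ 3.0786. Check (Vieta): the three roots sum to -6, matching tr M = -6.
Thus the eigenvalues (to 4 decimals) are -8.8586 (modulus 8.8586); -0.22 (modulus 0.22); 3.0786 (modulus 3.0786). The spectral radius is the largest modulus: r(A) ≈ 8.8586. (Cross-check: r(A) ≤ ||A||_2 ≈ 9.9205; equality holds whenever A is normal, though it can also hold for some non-normal A.)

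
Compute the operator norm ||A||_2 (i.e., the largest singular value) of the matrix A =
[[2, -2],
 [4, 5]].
||A||_2 = sqrt((49 + sqrt(1105))/2) ≈ 6.4125 (= sqrt(largest eigenvalue of A^T A))

||A||_2 = sigma_max(A) = sqrt(lambda_max(A^T A)). Form the symmetric matrix M = A^T A =
[[20, 16],
 [16, 29]].
Its characteristic polynomial (trace, determinant of M give the coefficients) is
  p(λ) = det(λ I - M) = λ^2 - 49λ + 324.
For λ^2 - 49λ + 324 the discriminant is 1105. It is nonnegative but not a perfect square, so the roots are real and irrational: λ = (49 ± sqrt(1105))/2 ≈ 41.1208, 7.8792.
So the eigenvalues of A^T A are ≈ 7.8792, 41.1208 (all ≥ 0, as they must be for A^T A). The largest is λ_max = (49 + sqrt(1105))/2 ≈ 41.1208, hence ||A||_2 = sqrt(λ_max) = sqrt((49 + sqrt(1105))/2) ≈ 6.4125.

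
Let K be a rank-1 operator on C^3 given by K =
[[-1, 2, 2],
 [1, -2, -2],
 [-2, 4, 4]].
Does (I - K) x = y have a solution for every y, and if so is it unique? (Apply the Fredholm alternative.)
(I - K) is singular (det(I - K) = 0, i.e. 1 ∈ sigma(K)). (I - K) x = y is solvable iff y ⊥ ker((I - K)^*) = span{(-1, 2, 2)}, i.e. iff -y_1 + 2y_2 + 2y_3 = 0. When solvable, the solutions are x = y + c·(1, -1, 2), c arbitrary (ker(I - K) = span{(1, -1, 2)}, dimension 1).

K has rank 1, so it is an outer product K = u v^T: every row of K is a multiple of one row vector. Reading off the entries, u = (1, -1, 2) and v = (-1, 2, 2) (row i of K equals u_i·v^T). A rank-one matrix u v^T satisfies K u = u (v·u) and kills the (2)-dimensional subspace v^⊥, so its characteristic polynomial is lambda^2 (lambda - v·u) with v·u = tr K = 1. Hence the eigenvalues of I - K are 1 (multiplicity 2) and 1 - (1) = 0, so det(I - K) = 0. (Direct check: I - K =
[[2, -2, -2],
 [-1, 3, 2],
 [2, -4, -3]]
has determinant 0.) So 1 is an eigenvalue of K and (I - K) is not invertible. The finite-dimensional Fredholm alternative says: either (I - K) is invertible, or ker(I - K) ≠ {0} and then range(I - K) = ker((I - K)^*)^⊥, with dim ker(I - K) = dim ker((I - K)^*). We are in the second case, so we need both kernels. Kernel of I - K: (I - K) u = u - u (v·u) = u - u = 0, so ker(I - K) = span{u} = span{(1, -1, 2)} (it is exactly 1-dimensional because rank(I - K) = 2). Kernel of the adjoint: K is real, so (I - K)^* = I - K^T = I - v u^T, and (I - v u^T) v = v - v (u·v) = 0; hence ker((I - K)^*) = span{v} = span{(-1, 2, 2)}. Therefore (I - K) x = y is solvable iff <y, v> = 0, i.e. iff -y_1 + 2y_2 + 2y_3 = 0. When this holds, K y = u (v·y) = 0, so (I - K) y = y and x = y is a particular solution; the full solution set is the line x = y + c·u = y + c·(1, -1, 2), c ∈ C.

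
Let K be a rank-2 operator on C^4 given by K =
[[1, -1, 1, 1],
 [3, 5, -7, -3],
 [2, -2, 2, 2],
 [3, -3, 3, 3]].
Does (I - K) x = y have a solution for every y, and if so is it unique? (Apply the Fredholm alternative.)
(I - K) is singular (det(I - K) = 0, i.e. 1 ∈ sigma(K)). (I - K) x = y is solvable iff y ⊥ ker((I - K)^*) = span{(-7, -1, 3, -1)}, i.e. iff -7y_1 - y_2 + 3y_3 - y_4 = 0. When solvable, x is determined up to adding multiples of (-1, -5, -2, -3) (ker(I - K) = span{(-1, -5, -2, -3)}, dimension 1).

K has rank 2 and factors as K = U V^T = u1 v1^T + u2 v2^T with u1 = (-1, 1, -2, -3), v1 = (-1, 1, -1, -1), u2 = (0, -2, 0, 0), v2 = (-2, -2, 3, 1) (multiplying out reproduces the displayed K). The nonzero eigenvalues of U V^T coincide with those of the 2 x 2 matrix G = V^T U = [[v1·u1, v1·u2], [v2·u1, v2·u2]] = [[7, -2], [-9, 4]], and by the Sylvester determinant identity det(I_4 - U V^T) = det(I_2 - V^T U) = det([[-6, 2], [9, -3]]) = (-6)(-3) - (2)(9) = 0. (Direct check: I - K =
[[0, 1, -1, -1],
 [-3, -4, 7, 3],
 [-2, 2, -1, -2],
 [-3, 3, -3, -2]]
has determinant 0.) So 1 is an eigenvalue of K and (I - K) is not invertible. The finite-dimensional Fredholm alternative says: either (I - K) is invertible, or ker(I - K) ≠ {0} and then range(I - K) = ker((I - K)^*)^⊥, with dim ker(I - K) = dim ker((I - K)^*). We are in the second case, so we compute both kernels via the 2 x 2 reduction. If (I - U V^T) x = 0 then x = U (V^T x) lies in the column space of U; writing x = U b gives U (I_2 - G) b = 0, and since u1, u2 are independent, (I_2 - G) b = 0. With I_2 - G = [[-6, 2], [9, -3]] (singular, as its determinant is 0) a null vector is b = (1, 3), so ker(I - K) = span{1·u1 + (3)·u2} = span{(-1, -5, -2, -3)}. For the adjoint, (I - K)^* = I - K^T = I - V U^T, and the same argument gives ker((I - K)^*) = {V a : (I_2 - G)^T a = 0}; (I_2 - G)^T = [[-6, 9], [2, -3]] has null vector a = (3, 2), so ker((I - K)^*) = span{3·v1 + (2)·v2} = span{(-7, -1, 3, -1)}. (Both kernels are 1-dimensional, matching rank(I - K) = 3.) Therefore (I - K) x = y is solvable iff <y, (-7, -1, 3, -1)> = 0, i.e. iff -7y_1 - y_2 + 3y_3 - y_4 = 0; when solvable the solution set is the line x_p + c·(-1, -5, -2, -3), c ∈ C.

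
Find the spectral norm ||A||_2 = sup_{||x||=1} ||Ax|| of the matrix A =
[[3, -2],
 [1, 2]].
||A||_2 = sqrt((18 + sqrt(68))/2) ≈ 3.6226 (= sqrt(largest eigenvalue of A^T A))

||A||_2 = sigma_max(A) = sqrt(lambda_max(A^T A)). Form the symmetric matrix M = A^T A =
[[10, -4],
 [-4, 8]].
Its characteristic polynomial (trace, determinant of M give the coefficients) is
  p(λ) = det(λ I - M) = λ^2 - 18λ + 64.
For λ^2 - 18λ + 64 the discriminant is 68. It is nonnegative but not a perfect square, so the roots are real and irrational: λ = (18 ± sqrt(68))/2 ≈ 13.1231, 4.8769.
So the eigenvalues of A^T A are ≈ 4.8769, 13.1231 (all ≥ 0, as they must be for A^T A). The largest is λ_max = (18 + sqrt(68))/2 ≈ 13.1231, hence ||A||_2 = sqrt(λ_max) = sqrt((18 + sqrt(68))/2) ≈ 3.6226.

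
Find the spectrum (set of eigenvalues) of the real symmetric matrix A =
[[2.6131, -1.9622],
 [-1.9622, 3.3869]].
sigma(A) ≈ {1, 5}

A is real symmetric, so its spectrum consists of real eigenvalues. Expanding the characteristic polynomial of the displayed matrix gives
  det(λ I - A) = p(λ) = λ^2 + (-6)λ + (5).
Solving p(λ) = 0 yields eigenvalues ≈ 1, 5. (A is shown rounded to 4 decimals, so these recover the underlying integer eigenvalues to within that precision.)
Verification: the trace of A = 6 equals the sum of eigenvalues 6, and det(A) ≈ 5.0001 matches the eigenvalue product 5.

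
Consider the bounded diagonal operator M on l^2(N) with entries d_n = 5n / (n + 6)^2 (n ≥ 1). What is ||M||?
||M|| = 5/24 (attained at n = 6)

For M diagonal, ||M|| = sup_n |d_n|. Treat f(x) = 5x / (x + 6)^2 for real x > 0. By the quotient rule, f'(x) = 5(6 - x)/(x + 6)^3, which is positive for x < 6 and negative for x > 6. So f has a unique maximum at x = 6, and since 6 is a positive integer, the supremum over n ≥ 1 is attained at n = 6: d_6 = 5·6/(6 + 6)^2 = 5·6/144 = 5/24. Hence ||M|| = 5/24.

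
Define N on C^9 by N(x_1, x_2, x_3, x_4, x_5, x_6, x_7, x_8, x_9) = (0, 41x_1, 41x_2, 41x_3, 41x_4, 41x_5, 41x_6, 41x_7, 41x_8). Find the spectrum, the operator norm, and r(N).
sigma(N) = {0}; ||N|| = 41; r(N) = 0. (N is nilpotent with N^9 = 0.)

On C^9, N is a strictly lower-triangular matrix with 41 on the subdiagonal and zeros elsewhere, so its characteristic polynomial is lambda^9 and every eigenvalue is 0: sigma(N) = {0}. For the operator norm, N e_i = 41e_{i+1} for i = 1, ..., 8 and N e_9 = 0, so the singular values of N are 41 (with multiplicity 8) and 0; hence ||N|| = 41. The spectral radius r(N) = max|lambda| = 0. Note ||N|| > r(N) — characteristic of non-normal nilpotent operators. Indeed N^9 = 0.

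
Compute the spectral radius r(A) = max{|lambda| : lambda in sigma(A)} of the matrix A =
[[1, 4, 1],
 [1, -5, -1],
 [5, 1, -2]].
r(A) ≈ 6.1522

The eigenvalues of A are the roots of its characteristic polynomial. With M = A (coefficients from the trace, the sum of principal 2x2 minors, and det A):
  p(λ) = det(λ I - M) = λ^3 + 6λ^2 - 5λ - 25.
No integer candidate from the rational root theorem (±divisors of 25) is a root, so the roots are irrational. The cubic discriminant is Δ = 19625 > 0, so there are three distinct real roots. p(-7) = -39 and p(-6) = 5 have opposite signs, so a root lies in (-7, -6); Newton's method refines it to λ ≈ -6.1522. p(-2) = 1 and p(-1) = -15 have opposite signs, so a root lies in (-2, -1); Newton's method refines it to λ ≈ -1.9412. p(2) = -3 and p(3) = 41 have opposite signs, so a root lies in (2, 3); Newton's method refines it to λ ≈ 2.0934. Check (Vieta): the three roots sum to -6, matching tr M = -6.
Thus the eigenvalues (to 4 decimals) are -6.1522 (modulus 6.1522); -1.9412 (modulus 1.9412); 2.0934 (modulus 2.0934). The spectral radius is the largest modulus: r(A) ≈ 6.1522. (Cross-check: r(A) ≤ ||A||_2 ≈ 6.6053; equality holds whenever A is normal, though it can also hold for some non-normal A.)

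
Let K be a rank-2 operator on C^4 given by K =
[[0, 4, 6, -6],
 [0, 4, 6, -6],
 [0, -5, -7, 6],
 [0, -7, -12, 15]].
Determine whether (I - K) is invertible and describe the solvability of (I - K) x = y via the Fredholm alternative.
(I - K) is invertible (det(I - K) = -24 ≠ 0), so for every y in C^4 the equation (I - K) x = y has a unique solution.

K has rank 2 and factors as K = U V^T = u1 v1^T + u2 v2^T with u1 = (2, 2, -3, -2), v1 = (0, 2, 3, -3), u2 = (0, 0, 1, -3), v2 = (0, 1, 2, -3) (multiplying out reproduces the displayed K). The nonzero eigenvalues of U V^T coincide with those of the 2 x 2 matrix G = V^T U = [[v1·u1, v1·u2], [v2·u1, v2·u2]] = [[1, 12], [2, 11]], and by the Sylvester determinant identity det(I_4 - U V^T) = det(I_2 - V^T U) = det([[0, -12], [-2, -10]]) = (0)(-10) - (-12)(-2) = -24. (Direct check: I - K =
[[1, -4, -6, 6],
 [0, -3, -6, 6],
 [0, 5, 8, -6],
 [0, 7, 12, -14]]
has determinant -24.) The finite-dimensional Fredholm alternative says: either (I - K) is invertible, or ker(I - K) ≠ {0} and then range(I - K) = ker((I - K)^*)^⊥, with dim ker(I - K) = dim ker((I - K)^*). Since det(I - K) ≠ 0, 1 is not an eigenvalue of K and ker(I - K) = {0}, so we are in the first case: for every y there is a unique x = (I - K)^(-1) y. (Explicitly, by the Woodbury identity, (I - U V^T)^(-1) = I + U (I_2 - G)^(-1) V^T.)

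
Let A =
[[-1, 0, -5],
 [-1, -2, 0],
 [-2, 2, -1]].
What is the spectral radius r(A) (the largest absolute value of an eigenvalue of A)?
r(A) ≈ 3.3491

The eigenvalues of A are the roots of its characteristic polynomial. With M = A (coefficients from the trace, the sum of principal 2x2 minors, and det A):
  p(λ) = det(λ I - M) = λ^3 + 4λ^2 - 5λ - 28.
No integer candidate from the rational root theorem (±divisors of 28) is a root, so the roots are irrational. The cubic discriminant is Δ = -3020 < 0, so there is one real root and a complex-conjugate pair. p(2) = -14 and p(3) = 20 have opposite signs, so a root lies in (2, 3); Newton's method refines it to λ ≈ 2.4963. Dividing out (λ - (2.4963)) leaves approximately λ^2 + 6.4963λ + 11.2166. For λ^2 + 6.4963λ + 11.2166 the discriminant is -2.6647. It is negative, so the remaining roots are the complex-conjugate pair λ ≈ -3.2481 ± 0.8162i. Their product equals the constant term, so |λ|^2 ≈ 11.2166 and |λ| ≈ 3.3491.
Thus the eigenvalues (to 4 decimals) are 2.4963 (modulus 2.4963); -3.2481 ± 0.8162i (modulus 3.3491). The spectral radius is the largest modulus: r(A) ≈ 3.3491. (Cross-check: r(A) ≤ ||A||_2 ≈ 5.3399; equality holds whenever A is normal, though it can also hold for some non-normal A.)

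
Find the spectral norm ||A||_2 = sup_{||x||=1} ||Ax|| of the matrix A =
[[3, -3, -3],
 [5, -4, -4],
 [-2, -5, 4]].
||A||_2 ≈ 9.2137 (= sqrt(largest eigenvalue of A^T A))

||A||_2 = sigma_max(A) = sqrt(lambda_max(A^T A)). Form the symmetric matrix M = A^T A =
[[38, -19, -37],
 [-19, 50, 5],
 [-37, 5, 41]].
Its characteristic polynomial (trace, sum of principal 2x2 minors, determinant of M give the coefficients) is
  p(λ) = det(λ I - M) = λ^3 - 129λ^2 + 3753λ - 729.
No integer candidate from the rational root theorem (±divisors of 729) is a root, so the roots are irrational. The cubic discriminant is Δ = 23023231344 > 0, so there are three distinct real roots. p(0) = -729 and p(1) = 2896 have opposite signs, so a root lies in (0, 1); Newton's method refines it to λ ≈ 0.1956. p(43) = 1636 and p(44) = -157 have opposite signs, so a root lies in (43, 44); Newton's method refines it to λ ≈ 43.9124. p(84) = -2997 and p(85) = 376 have opposite signs, so a root lies in (84, 85); Newton's method refines it to λ ≈ 84.8921. Check (Vieta): the three roots sum to 129, matching tr M = 129.
So the eigenvalues of A^T A are ≈ 0.1956, 43.9124, 84.8921 (all ≥ 0, as they must be for A^T A). The largest is λ_max ≈ 84.8921, hence ||A||_2 = sqrt(λ_max) ≈ 9.2137.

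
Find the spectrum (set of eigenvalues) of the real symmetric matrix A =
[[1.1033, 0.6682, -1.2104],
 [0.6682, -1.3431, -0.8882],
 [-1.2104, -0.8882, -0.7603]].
sigma(A) ≈ {-2, -1, 2}

A is real symmetric, so its spectrum consists of real eigenvalues. Expanding the characteristic polynomial of the displayed matrix gives
  det(λ I - A) = p(λ) = λ^3 + (1)λ^2 + (-4)λ + (-4).
Solving p(λ) = 0 yields eigenvalues ≈ -2, -1, 2. (A is shown rounded to 4 decimals, so these recover the underlying integer eigenvalues to within that precision.)
Verification: the trace of A = -1 equals the sum of eigenvalues -1, and det(A) ≈ 4.0002 matches the eigenvalue product 4.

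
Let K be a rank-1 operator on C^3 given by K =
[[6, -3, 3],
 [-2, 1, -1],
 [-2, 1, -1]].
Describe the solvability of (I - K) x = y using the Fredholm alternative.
(I - K) is invertible (det(I - K) = -5 ≠ 0), so for every y in C^3 the equation (I - K) x = y has a unique solution.

K has rank 1, so it is an outer product K = u v^T: every row of K is a multiple of one row vector. Reading off the entries, u = (-3, 1, 1) and v = (-2, 1, -1) (row i of K equals u_i·v^T). A rank-one matrix u v^T satisfies K u = u (v·u) and kills the (2)-dimensional subspace v^⊥, so its characteristic polynomial is lambda^2 (lambda - v·u) with v·u = tr K = 6. Hence the eigenvalues of I - K are 1 (multiplicity 2) and 1 - (6) = -5, so det(I - K) = -5. (Direct check: I - K =
[[-5, 3, -3],
 [2, 0, 1],
 [2, -1, 2]]
has determinant -5.) The finite-dimensional Fredholm alternative says: either (I - K) is invertible, or ker(I - K) ≠ {0} and then range(I - K) = ker((I - K)^*)^⊥, with dim ker(I - K) = dim ker((I - K)^*). Since det(I - K) ≠ 0, 1 is not an eigenvalue of K and ker(I - K) = {0}, so we are in the first case: for every y there is a unique x = (I - K)^(-1) y. Explicitly, by the Sherman–Morrison formula, (I - u v^T)^(-1) = I + u v^T/(1 - v·u), i.e. (I - K)^(-1) = I + K/(-5).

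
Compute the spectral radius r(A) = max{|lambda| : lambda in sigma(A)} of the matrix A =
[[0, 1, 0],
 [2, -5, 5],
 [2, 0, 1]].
r(A) ≈ 5.0695

The eigenvalues of A are the roots of its characteristic polynomial. With M = A (coefficients from the trace, the sum of principal 2x2 minors, and det A):
  p(λ) = det(λ I - M) = λ^3 + 4λ^2 - 7λ - 8.
No integer candidate from the rational root theorem (±divisors of 8) is a root, so the roots are irrational. The cubic discriminant is Δ = 6508 > 0, so there are three distinct real roots. p(-6) = -38 and p(-5) = 2 have opposite signs, so a root lies in (-6, -5); Newton's method refines it to λ ≈ -5.0695. p(-1) = 2 and p(0) = -8 have opposite signs, so a root lies in (-1, 0); Newton's method refines it to λ ≈ -0.8305. p(1) = -10 and p(2) = 2 have opposite signs, so a root lies in (1, 2); Newton's method refines it to λ ≈ 1.9001. Check (Vieta): the three roots sum to -4, matching tr M = -4.
Thus the eigenvalues (to 4 decimals) are -5.0695 (modulus 5.0695); -0.8305 (modulus 0.8305); 1.9001 (modulus 1.9001). The spectral radius is the largest modulus: r(A) ≈ 5.0695. (Cross-check: r(A) ≤ ||A||_2 ≈ 7.4861; equality holds whenever A is normal, though it can also hold for some non-normal A.)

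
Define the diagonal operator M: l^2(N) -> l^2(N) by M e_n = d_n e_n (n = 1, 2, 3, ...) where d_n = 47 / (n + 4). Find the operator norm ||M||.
||M|| = 47/5 (attained at n = 1)

For M diagonal, ||M|| = sup_n |d_n| = sup_n 47/(n + 4). This is positive and strictly decreasing in n, so the supremum is attained at n = 1: d_1 = 47/(1 + 4) = 47/5. Hence ||M|| = 47/5.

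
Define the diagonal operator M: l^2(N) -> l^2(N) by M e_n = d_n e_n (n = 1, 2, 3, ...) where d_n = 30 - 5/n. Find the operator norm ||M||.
||M|| = 30

For a diagonal operator on l^2 with entries d_n, ||M|| = sup_n |d_n|. Here d_1 = 25, d_2 = 55/2, ..., and d_n = 30 - 5/n increases monotonically toward 30. All terms lie in [25, 30), so |d_n| = d_n and the supremum is the limit 30, which is not attained by any individual d_n. Hence ||M|| = 30.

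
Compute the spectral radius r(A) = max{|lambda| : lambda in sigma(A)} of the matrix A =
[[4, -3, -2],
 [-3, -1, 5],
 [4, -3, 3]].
r(A) ≈ 5.8379

The eigenvalues of A are the roots of its characteristic polynomial. With M = A (coefficients from the trace, the sum of principal 2x2 minors, and det A):
  p(λ) = det(λ I - M) = λ^3 - 6λ^2 + 19λ + 65.
No integer candidate from the rational root theorem (±divisors of 65) is a root, so the roots are irrational. The cubic discriminant is Δ = -205735 < 0, so there is one real root and a complex-conjugate pair. p(-2) = -5 and p(-1) = 39 have opposite signs, so a root lies in (-2, -1); Newton's method refines it to λ ≈ -1.9072. Dividing out (λ - (-1.9072)) leaves approximately λ^2 - 7.9072λ + 34.0809. For λ^2 - 7.9072λ + 34.0809 the discriminant is -73.7993. It is negative, so the remaining roots are the complex-conjugate pair λ ≈ 3.9536 ± 4.2953i. Their product equals the constant term, so |λ|^2 ≈ 34.0809 and |λ| ≈ 5.8379.
Thus the eigenvalues (to 4 decimals) are -1.9072 (modulus 1.9072); 3.9536 ± 4.2953i (modulus 5.8379). The spectral radius is the largest modulus: r(A) ≈ 5.8379. (Cross-check: r(A) ≤ ||A||_2 ≈ 7.4585; equality holds whenever A is normal, though it can also hold for some non-normal A.)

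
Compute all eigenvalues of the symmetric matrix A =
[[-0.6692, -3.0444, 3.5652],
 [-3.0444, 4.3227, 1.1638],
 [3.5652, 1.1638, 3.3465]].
sigma(A) ≈ {-4, 5, 6}

A is real symmetric, so its spectrum consists of real eigenvalues. Expanding the characteristic polynomial of the displayed matrix gives
  det(λ I - A) = p(λ) = λ^3 + (-7)λ^2 + (-14)λ + (119.9987).
Solving p(λ) = 0 yields eigenvalues ≈ -4, 5, 6. (A is shown rounded to 4 decimals, so these recover the underlying integer eigenvalues to within that precision.)
Verification: the trace of A = 7 equals the sum of eigenvalues 7, and det(A) ≈ -119.9987 matches the eigenvalue product -120.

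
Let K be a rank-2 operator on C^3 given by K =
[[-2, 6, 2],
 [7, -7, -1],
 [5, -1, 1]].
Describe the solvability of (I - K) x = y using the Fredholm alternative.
(I - K) is invertible (det(I - K) = -39 ≠ 0), so for every y in C^3 the equation (I - K) x = y has a unique solution.

K has rank 2 and factors as K = U V^T = u1 v1^T + u2 v2^T with u1 = (0, 2, 2), v1 = (3, -2, 0), u2 = (2, -1, 1), v2 = (-1, 3, 1) (multiplying out reproduces the displayed K). The nonzero eigenvalues of U V^T coincide with those of the 2 x 2 matrix G = V^T U = [[v1·u1, v1·u2], [v2·u1, v2·u2]] = [[-4, 8], [8, -4]], and by the Sylvester determinant identity det(I_3 - U V^T) = det(I_2 - V^T U) = det([[5, -8], [-8, 5]]) = (5)(5) - (-8)(-8) = -39. (Direct check: I - K =
[[3, -6, -2],
 [-7, 8, 1],
 [-5, 1, 0]]
has determinant -39.) The finite-dimensional Fredholm alternative says: either (I - K) is invertible, or ker(I - K) ≠ {0} and then range(I - K) = ker((I - K)^*)^⊥, with dim ker(I - K) = dim ker((I - K)^*). Since det(I - K) ≠ 0, 1 is not an eigenvalue of K and ker(I - K) = {0}, so we are in the first case: for every y there is a unique x = (I - K)^(-1) y. (Explicitly, by the Woodbury identity, (I - U V^T)^(-1) = I + U (I_2 - G)^(-1) V^T.)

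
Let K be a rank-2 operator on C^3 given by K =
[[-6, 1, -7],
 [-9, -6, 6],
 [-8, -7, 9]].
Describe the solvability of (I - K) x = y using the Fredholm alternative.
(I - K) is invertible (det(I - K) = -73 ≠ 0), so for every y in C^3 the equation (I - K) x = y has a unique solution.

K has rank 2 and factors as K = U V^T = u1 v1^T + u2 v2^T with u1 = (-3, 0, 1), v1 = (1, -1, 3), u2 = (1, 3, 3), v2 = (-3, -2, 2) (multiplying out reproduces the displayed K). The nonzero eigenvalues of U V^T coincide with those of the 2 x 2 matrix G = V^T U = [[v1·u1, v1·u2], [v2·u1, v2·u2]] = [[0, 7], [11, -3]], and by the Sylvester determinant identity det(I_3 - U V^T) = det(I_2 - V^T U) = det([[1, -7], [-11, 4]]) = (1)(4) - (-7)(-11) = -73. (Direct check: I - K =
[[7, -1, 7],
 [9, 7, -6],
 [8, 7, -8]]
has determinant -73.) The finite-dimensional Fredholm alternative says: either (I - K) is invertible, or ker(I - K) ≠ {0} and then range(I - K) = ker((I - K)^*)^⊥, with dim ker(I - K) = dim ker((I - K)^*). Since det(I - K) ≠ 0, 1 is not an eigenvalue of K and ker(I - K) = {0}, so we are in the first case: for every y there is a unique x = (I - K)^(-1) y. (Explicitly, by the Woodbury identity, (I - U V^T)^(-1) = I + U (I_2 - G)^(-1) V^T.)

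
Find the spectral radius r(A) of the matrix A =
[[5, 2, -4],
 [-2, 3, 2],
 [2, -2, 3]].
r(A) = sqrt(31) ≈ 5.5678

The eigenvalues of A are the roots of its characteristic polynomial. With M = A (coefficients from the trace, the sum of principal 2x2 minors, and det A):
  p(λ) = det(λ I - M) = λ^3 - 11λ^2 + 55λ - 93.
By the rational root theorem any rational root is an integer divisor of 93. Testing λ = 3: p(3) = 27 - 99 + 165 - 93 = 0, so λ = 3 is a root. Dividing out (λ - 3) leaves p(λ) = (λ - 3)(λ^2 - 8λ + 31). For λ^2 - 8λ + 31 the discriminant is -60. It is negative, so the roots are the complex-conjugate pair λ = 4 ± (sqrt(60)/2) i ≈ 4 ± 3.873i. For a conjugate pair the product of the roots equals the constant term, so |λ|^2 = 31 and |λ| = sqrt(31) ≈ 5.5678.
Thus the eigenvalues (to 4 decimals) are 4 ± 3.873i (modulus 5.5678); 3 (modulus 3). The spectral radius is the largest modulus: r(A) = sqrt(31) ≈ 5.5678. (Cross-check: r(A) ≤ ||A||_2 ≈ 7.071; equality holds whenever A is normal, though it can also hold for some non-normal A.)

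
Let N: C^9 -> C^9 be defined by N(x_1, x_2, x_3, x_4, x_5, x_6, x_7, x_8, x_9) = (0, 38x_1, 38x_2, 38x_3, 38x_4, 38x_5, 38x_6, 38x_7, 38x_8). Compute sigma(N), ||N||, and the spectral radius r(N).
sigma(N) = {0}; ||N|| = 38; r(N) = 0. (N is nilpotent with N^9 = 0.)

On C^9, N is a strictly lower-triangular matrix with 38 on the subdiagonal and zeros elsewhere, so its characteristic polynomial is lambda^9 and every eigenvalue is 0: sigma(N) = {0}. For the operator norm, N e_i = 38e_{i+1} for i = 1, ..., 8 and N e_9 = 0, so the singular values of N are 38 (with multiplicity 8) and 0; hence ||N|| = 38. The spectral radius r(N) = max|lambda| = 0. Note ||N|| > r(N) — characteristic of non-normal nilpotent operators. Indeed N^9 = 0.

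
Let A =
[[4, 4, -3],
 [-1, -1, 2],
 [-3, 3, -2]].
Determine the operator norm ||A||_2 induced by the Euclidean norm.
||A||_2 ≈ 6.9143 (= sqrt(largest eigenvalue of A^T A))

||A||_2 = sigma_max(A) = sqrt(lambda_max(A^T A)). Form the symmetric matrix M = A^T A =
[[26, 8, -8],
 [8, 26, -20],
 [-8, -20, 17]].
Its characteristic polynomial (trace, sum of principal 2x2 minors, determinant of M give the coefficients) is
  p(λ) = det(λ I - M) = λ^3 - 69λ^2 + 1032λ - 900.
No integer candidate from the rational root theorem (±divisors of 900) is a root, so the roots are irrational. The cubic discriminant is Δ = 623227392 > 0, so there are three distinct real roots. p(0) = -900 and p(1) = 64 have opposite signs, so a root lies in (0, 1); Newton's method refines it to λ ≈ 0.929. p(20) = 140 and p(21) = -396 have opposite signs, so a root lies in (20, 21); Newton's method refines it to λ ≈ 20.264. p(47) = -994 and p(48) = 252 have opposite signs, so a root lies in (47, 48); Newton's method refines it to λ ≈ 47.807. Check (Vieta): the three roots sum to 69, matching tr M = 69.
So the eigenvalues of A^T A are ≈ 0.929, 20.264, 47.807 (all ≥ 0, as they must be for A^T A). The largest is λ_max ≈ 47.807, hence ||A||_2 = sqrt(λ_max) ≈ 6.9143.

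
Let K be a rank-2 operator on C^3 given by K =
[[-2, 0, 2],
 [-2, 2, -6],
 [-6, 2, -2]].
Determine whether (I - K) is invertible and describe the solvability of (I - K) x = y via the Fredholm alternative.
(I - K) is invertible (det(I - K) = 23 ≠ 0), so for every y in C^3 the equation (I - K) x = y has a unique solution.

K has rank 2 and factors as K = U V^T = u1 v1^T + u2 v2^T with u1 = (-1, 0, -2), v1 = (3, -1, 1), u2 = (1, -2, 0), v2 = (1, -1, 3) (multiplying out reproduces the displayed K). The nonzero eigenvalues of U V^T coincide with those of the 2 x 2 matrix G = V^T U = [[v1·u1, v1·u2], [v2·u1, v2·u2]] = [[-5, 5], [-7, 3]], and by the Sylvester determinant identity det(I_3 - U V^T) = det(I_2 - V^T U) = det([[6, -5], [7, -2]]) = (6)(-2) - (-5)(7) = 23. (Direct check: I - K =
[[3, 0, -2],
 [2, -1, 6],
 [6, -2, 3]]
has determinant 23.) The finite-dimensional Fredholm alternative says: either (I - K) is invertible, or ker(I - K) ≠ {0} and then range(I - K) = ker((I - K)^*)^⊥, with dim ker(I - K) = dim ker((I - K)^*). Since det(I - K) ≠ 0, 1 is not an eigenvalue of K and ker(I - K) = {0}, so we are in the first case: for every y there is a unique x = (I - K)^(-1) y. (Explicitly, by the Woodbury identity, (I - U V^T)^(-1) = I + U (I_2 - G)^(-1) V^T.)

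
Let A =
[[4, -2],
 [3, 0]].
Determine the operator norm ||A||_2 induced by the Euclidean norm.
||A||_2 = sqrt((29 + sqrt(697))/2) ≈ 5.2631 (= sqrt(largest eigenvalue of A^T A))

||A||_2 = sigma_max(A) = sqrt(lambda_max(A^T A)). Form the symmetric matrix M = A^T A =
[[25, -8],
 [-8, 4]].
Its characteristic polynomial (trace, determinant of M give the coefficients) is
  p(λ) = det(λ I - M) = λ^2 - 29λ + 36.
For λ^2 - 29λ + 36 the discriminant is 697. It is nonnegative but not a perfect square, so the roots are real and irrational: λ = (29 ± sqrt(697))/2 ≈ 27.7004, 1.2996.
So the eigenvalues of A^T A are ≈ 1.2996, 27.7004 (all ≥ 0, as they must be for A^T A). The largest is λ_max = (29 + sqrt(697))/2 ≈ 27.7004, hence ||A||_2 = sqrt(λ_max) = sqrt((29 + sqrt(697))/2) ≈ 5.2631.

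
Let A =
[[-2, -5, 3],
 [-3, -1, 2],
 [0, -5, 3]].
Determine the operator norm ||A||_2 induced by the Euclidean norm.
||A||_2 ≈ 8.7424 (= sqrt(largest eigenvalue of A^T A))

||A||_2 = sigma_max(A) = sqrt(lambda_max(A^T A)). Form the symmetric matrix M = A^T A =
[[13, 13, -12],
 [13, 51, -32],
 [-12, -32, 22]].
Its characteristic polynomial (trace, sum of principal 2x2 minors, determinant of M give the coefficients) is
  p(λ) = det(λ I - M) = λ^3 - 86λ^2 + 734λ - 196.
No integer candidate from the rational root theorem (±divisors of 196) is a root, so the roots are irrational. The cubic discriminant is Δ = 2125848096 > 0, so there are three distinct real roots. p(0) = -196 and p(1) = 453 have opposite signs, so a root lies in (0, 1); Newton's method refines it to λ ≈ 0.2759. p(9) = 173 and p(10) = -456 have opposite signs, so a root lies in (9, 10); Newton's method refines it to λ ≈ 9.2941. p(76) = -2172 and p(77) = 2961 have opposite signs, so a root lies in (76, 77); Newton's method refines it to λ ≈ 76.43. Check (Vieta): the three roots sum to 86, matching tr M = 86.
So the eigenvalues of A^T A are ≈ 0.2759, 9.2941, 76.43 (all ≥ 0, as they must be for A^T A). The largest is λ_max ≈ 76.43, hence ||A||_2 = sqrt(λ_max) ≈ 8.7424.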